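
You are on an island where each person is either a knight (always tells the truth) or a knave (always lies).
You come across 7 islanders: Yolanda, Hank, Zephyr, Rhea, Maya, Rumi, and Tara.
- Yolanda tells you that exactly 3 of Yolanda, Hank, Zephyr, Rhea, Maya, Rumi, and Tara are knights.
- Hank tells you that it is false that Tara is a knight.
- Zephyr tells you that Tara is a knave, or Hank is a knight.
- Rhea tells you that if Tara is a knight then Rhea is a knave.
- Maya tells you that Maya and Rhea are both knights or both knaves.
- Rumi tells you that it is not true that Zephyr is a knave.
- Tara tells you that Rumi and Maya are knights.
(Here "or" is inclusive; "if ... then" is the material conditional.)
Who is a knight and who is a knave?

As a knave, Yolanda's statement "exactly 3 of Yolanda, Hank, Zephyr, Rhea, Maya, Rumi, and Tara are knights" should be false; it is.
Hank is a knight, so "it is false that Tara is a knight" must be true — and it is.
Zephyr is a knight, and the claim "Tara is a knave, or Hank is a knight" is indeed true.
Rhea is a knight, so "if Tara is a knight then Rhea is a knave" must be true — and it is.
Maya is a knave; "Maya and Rhea are both knights or both knaves" is false, as required.
Since Rumi is a knight, "it is not true that Zephyr is a knave" needs to be true, which holds.
Tara is a knave, and the claim "Rumi and Maya are knights" is indeed false.

Knights: Hank, Zephyr, Rhea, and Rumi. Knaves: Yolanda, Maya, and Tara.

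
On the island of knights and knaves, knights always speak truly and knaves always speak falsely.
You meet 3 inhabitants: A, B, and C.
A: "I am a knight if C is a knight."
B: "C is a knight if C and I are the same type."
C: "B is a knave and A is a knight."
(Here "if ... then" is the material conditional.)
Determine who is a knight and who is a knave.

A is a knight, B is a knight, and C is a knave.

A is a knight; "I am a knight if C is a knight" is True, as required.
B is a knight; "C is a knight if C and I are the same type" is True, as required.
C (knave): "B is a knave and A is a knight" — false. ✓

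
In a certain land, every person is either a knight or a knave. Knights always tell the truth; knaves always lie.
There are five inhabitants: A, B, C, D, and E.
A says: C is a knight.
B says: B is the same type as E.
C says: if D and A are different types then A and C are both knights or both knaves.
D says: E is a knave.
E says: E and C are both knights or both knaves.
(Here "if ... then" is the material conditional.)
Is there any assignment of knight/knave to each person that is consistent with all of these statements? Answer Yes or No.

One consistent assignment: A=knight, B=knight, C=knight, D=knave, E=knight.

Yes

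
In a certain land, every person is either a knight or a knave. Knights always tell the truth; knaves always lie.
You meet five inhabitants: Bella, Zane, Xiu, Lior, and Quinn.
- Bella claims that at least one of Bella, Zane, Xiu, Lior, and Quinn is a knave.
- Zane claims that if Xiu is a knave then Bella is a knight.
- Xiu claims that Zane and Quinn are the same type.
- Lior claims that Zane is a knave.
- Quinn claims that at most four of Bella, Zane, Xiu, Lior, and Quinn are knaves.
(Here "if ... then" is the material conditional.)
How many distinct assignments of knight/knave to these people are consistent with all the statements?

1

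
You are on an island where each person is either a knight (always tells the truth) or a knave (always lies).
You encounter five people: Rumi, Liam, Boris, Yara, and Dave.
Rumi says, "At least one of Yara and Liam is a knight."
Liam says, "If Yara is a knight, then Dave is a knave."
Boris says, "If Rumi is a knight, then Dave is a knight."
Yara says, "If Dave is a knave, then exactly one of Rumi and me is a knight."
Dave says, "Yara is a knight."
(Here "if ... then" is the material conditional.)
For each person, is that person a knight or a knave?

Knights: Rumi, Boris, Yara, and Dave. Knaves: Liam.

Since Rumi is a knight, "at least one of Yara and Liam is a knight" needs to be true, which holds.
Liam is a knave; "if Yara is a knight, then Dave is a knave" is False, as required.
Boris is a knight, and the claim "if Rumi is a knight, then Dave is a knight" is indeed true.
Yara (knight): "if Dave is a knave, then exactly one of Rumi and me is a knight" — true. ✓
Dave is a knight, and the claim "Yara is a knight" is indeed true.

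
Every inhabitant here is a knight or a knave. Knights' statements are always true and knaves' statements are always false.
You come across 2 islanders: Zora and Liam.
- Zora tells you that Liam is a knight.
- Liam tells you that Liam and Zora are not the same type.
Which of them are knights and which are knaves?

Zora is a knave and Liam is a knave.

As a knave, Zora's statement "Liam is a knight" should be False; it is.
Liam is a knave, and the claim "Liam and Zora are not the same type" is indeed False.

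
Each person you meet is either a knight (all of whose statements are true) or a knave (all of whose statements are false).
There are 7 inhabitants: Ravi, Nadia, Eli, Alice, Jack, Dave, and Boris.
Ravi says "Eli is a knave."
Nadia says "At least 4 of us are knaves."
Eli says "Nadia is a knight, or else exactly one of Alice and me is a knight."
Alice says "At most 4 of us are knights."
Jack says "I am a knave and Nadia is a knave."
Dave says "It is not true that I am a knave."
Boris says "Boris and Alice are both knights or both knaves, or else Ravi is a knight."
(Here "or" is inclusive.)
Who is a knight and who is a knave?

Knights: Nadia, Eli, and Alice. Knaves: Ravi, Jack, Dave, and Boris.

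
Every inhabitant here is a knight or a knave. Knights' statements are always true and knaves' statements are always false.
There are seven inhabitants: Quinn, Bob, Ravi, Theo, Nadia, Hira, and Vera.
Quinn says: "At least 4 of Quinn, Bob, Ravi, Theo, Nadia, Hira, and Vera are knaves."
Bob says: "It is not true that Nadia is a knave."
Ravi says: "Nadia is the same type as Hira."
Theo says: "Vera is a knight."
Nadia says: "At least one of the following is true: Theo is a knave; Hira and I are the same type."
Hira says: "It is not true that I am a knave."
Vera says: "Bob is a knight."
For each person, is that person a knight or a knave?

As a knave, Quinn's statement "at least 4 of Quinn, Bob, Ravi, Theo, Nadia, Hira, and Vera are knaves" should be false; it is.
Bob is a knight, so "it is not true that Nadia is a knave" must be true — and it is.
Ravi is a knight; "Nadia is the same type as Hira" is true, as required.
As a knight, Theo's statement "Vera is a knight" should be true; it is.
Nadia (knight): "at least one of the following is true: Theo is a knave; Hira and I are the same type" — true. ✓
Hira is a knight; "it is not true that I am a knave" is true, as required.
Vera (knight): "Bob is a knight" — true. ✓

Knights: Bob, Ravi, Theo, Nadia, Hira, and Vera. Knaves: Quinn.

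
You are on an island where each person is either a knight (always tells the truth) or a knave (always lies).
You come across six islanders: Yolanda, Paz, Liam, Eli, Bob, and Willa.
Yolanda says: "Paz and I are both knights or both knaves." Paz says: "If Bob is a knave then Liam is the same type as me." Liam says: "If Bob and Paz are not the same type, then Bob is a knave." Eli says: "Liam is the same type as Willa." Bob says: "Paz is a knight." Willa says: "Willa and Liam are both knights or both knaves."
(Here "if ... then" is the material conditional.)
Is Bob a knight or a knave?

Bob is a knight.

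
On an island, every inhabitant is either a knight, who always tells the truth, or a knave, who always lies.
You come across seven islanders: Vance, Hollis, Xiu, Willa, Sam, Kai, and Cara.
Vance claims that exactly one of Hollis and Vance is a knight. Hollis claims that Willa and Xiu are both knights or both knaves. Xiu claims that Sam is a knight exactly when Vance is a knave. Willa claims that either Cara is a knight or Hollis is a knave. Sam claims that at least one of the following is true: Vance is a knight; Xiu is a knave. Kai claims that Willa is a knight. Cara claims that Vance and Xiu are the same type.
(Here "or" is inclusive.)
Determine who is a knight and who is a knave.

Vance is a knight, Hollis is a knave, Xiu is a knave, Willa is a knight, Sam is a knight, Kai is a knight, and Cara is a knave.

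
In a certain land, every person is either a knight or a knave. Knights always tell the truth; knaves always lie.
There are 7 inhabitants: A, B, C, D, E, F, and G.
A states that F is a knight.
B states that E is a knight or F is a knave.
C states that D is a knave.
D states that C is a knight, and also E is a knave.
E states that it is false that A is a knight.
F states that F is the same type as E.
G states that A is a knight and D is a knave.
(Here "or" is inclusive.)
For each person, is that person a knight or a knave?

A is a knave, B is a knight, C is a knight, D is a knave, E is a knight, F is a knave, and G is a knave.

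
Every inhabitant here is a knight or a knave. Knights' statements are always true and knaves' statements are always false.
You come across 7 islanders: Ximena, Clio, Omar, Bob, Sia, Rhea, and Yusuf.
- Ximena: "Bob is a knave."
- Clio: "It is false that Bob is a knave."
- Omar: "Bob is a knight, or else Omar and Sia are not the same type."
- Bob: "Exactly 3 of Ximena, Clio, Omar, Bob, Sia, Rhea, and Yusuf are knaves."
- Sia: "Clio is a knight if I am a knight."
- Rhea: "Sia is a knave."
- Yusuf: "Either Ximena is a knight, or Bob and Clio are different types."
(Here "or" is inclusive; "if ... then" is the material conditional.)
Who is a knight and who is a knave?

Ximena is a knave, so "Bob is a knave" must be False — and it is.
Clio is a knight, so "it is false that Bob is a knave" must be true — and it is.
Omar (knight): "Bob is a knight, or else Omar and Sia are not the same type" — true. ✓
Bob is a knight, so "exactly 3 of Ximena, Clio, Omar, Bob, Sia, Rhea, and Yusuf are knaves" must be true — and it is.
Sia is a knight; "Clio is a knight if I am a knight" is true, as required.
Since Rhea is a knave, "Sia is a knave" needs to be False, which holds.
Yusuf is a knave, so "either Ximena is a knight, or Bob and Clio are different types" must be False — and it is.

Ximena is a knave, Clio is a knight, Omar is a knight, Bob is a knight, Sia is a knight, Rhea is a knave, and Yusuf is a knave.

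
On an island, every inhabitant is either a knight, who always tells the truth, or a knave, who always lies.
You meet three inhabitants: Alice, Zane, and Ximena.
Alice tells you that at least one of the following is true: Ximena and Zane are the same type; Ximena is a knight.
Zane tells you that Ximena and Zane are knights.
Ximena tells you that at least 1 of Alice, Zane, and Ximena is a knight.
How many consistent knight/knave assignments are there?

2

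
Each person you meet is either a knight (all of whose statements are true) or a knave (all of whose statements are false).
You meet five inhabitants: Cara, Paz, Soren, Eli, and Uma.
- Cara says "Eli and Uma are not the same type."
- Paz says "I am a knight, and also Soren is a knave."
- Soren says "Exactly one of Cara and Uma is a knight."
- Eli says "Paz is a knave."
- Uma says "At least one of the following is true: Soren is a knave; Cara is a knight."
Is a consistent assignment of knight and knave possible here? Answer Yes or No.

Yes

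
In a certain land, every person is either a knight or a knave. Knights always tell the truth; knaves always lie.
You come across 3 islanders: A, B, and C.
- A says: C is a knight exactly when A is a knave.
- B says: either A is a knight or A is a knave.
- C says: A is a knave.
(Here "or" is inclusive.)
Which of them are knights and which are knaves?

A is a knight, B is a knight, and C is a knave.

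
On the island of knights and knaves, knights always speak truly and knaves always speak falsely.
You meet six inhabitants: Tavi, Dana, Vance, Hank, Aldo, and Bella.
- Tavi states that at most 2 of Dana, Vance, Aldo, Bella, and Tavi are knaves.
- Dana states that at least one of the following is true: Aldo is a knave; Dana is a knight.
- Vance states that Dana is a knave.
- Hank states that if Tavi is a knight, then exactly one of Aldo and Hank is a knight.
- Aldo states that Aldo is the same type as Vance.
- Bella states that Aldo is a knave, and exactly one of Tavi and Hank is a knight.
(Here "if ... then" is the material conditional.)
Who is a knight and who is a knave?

Tavi is a knave, and the claim "at most 2 of Dana, Vance, Aldo, Bella, and Tavi are knaves" is indeed False.
As a knave, Dana's statement "at least one of the following is true: Aldo is a knave; Dana is a knight" should be False; it is.
Since Vance is a knight, "Dana is a knave" needs to be true, which holds.
Hank (knight): "if Tavi is a knight, then exactly one of Aldo and Hank is a knight" — true. ✓
Aldo (knight): "Aldo is the same type as Vance" — true. ✓
Bella is a knave; "Aldo is a knave, and exactly one of Tavi and Hank is a knight" is False, as required.

Tavi is a knave, Dana is a knave, Vance is a knight, Hank is a knight, Aldo is a knight, and Bella is a knave.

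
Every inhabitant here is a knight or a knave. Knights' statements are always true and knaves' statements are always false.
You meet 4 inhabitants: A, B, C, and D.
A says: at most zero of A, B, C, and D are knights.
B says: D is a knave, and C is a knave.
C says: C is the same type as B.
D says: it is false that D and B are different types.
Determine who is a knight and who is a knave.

Knights: B. Knaves: A, C, and D.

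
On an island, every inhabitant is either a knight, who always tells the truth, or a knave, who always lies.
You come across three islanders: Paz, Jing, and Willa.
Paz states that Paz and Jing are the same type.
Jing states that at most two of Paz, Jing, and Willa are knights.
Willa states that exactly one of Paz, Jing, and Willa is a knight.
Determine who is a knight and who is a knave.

Paz is a knight, Jing is a knight, and Willa is a knave.

Paz (knight): "Paz and Jing are the same type" — true. ✓
Since Jing is a knight, "at most two of Paz, Jing, and Willa are knights" needs to be true, which holds.
Since Willa is a knave, "exactly one of Paz, Jing, and Willa is a knight" needs to be false, which holds.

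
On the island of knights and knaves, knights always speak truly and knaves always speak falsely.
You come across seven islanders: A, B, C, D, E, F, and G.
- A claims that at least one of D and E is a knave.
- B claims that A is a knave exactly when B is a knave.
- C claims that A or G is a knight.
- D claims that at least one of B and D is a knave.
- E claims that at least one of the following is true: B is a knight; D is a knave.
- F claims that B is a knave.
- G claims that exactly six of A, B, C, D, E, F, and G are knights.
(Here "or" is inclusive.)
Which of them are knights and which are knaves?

A is a knight, B is a knave, C is a knight, D is a knight, E is a knave, F is a knight, and G is a knave.

A is a knight, and the claim "at least one of D and E is a knave" is indeed True.
B (knave): "A is a knave exactly when B is a knave" — False. ✓
C (knight): "A or G is a knight" — True. ✓
D is a knight, so "at least one of B and D is a knave" must be True — and it is.
As a knave, E's statement "at least one of the following is true: B is a knight; D is a knave" should be False; it is.
F (knight): "B is a knave" — True. ✓
Since G is a knave, "exactly six of A, B, C, D, E, F, and G are knights" needs to be False, which holds.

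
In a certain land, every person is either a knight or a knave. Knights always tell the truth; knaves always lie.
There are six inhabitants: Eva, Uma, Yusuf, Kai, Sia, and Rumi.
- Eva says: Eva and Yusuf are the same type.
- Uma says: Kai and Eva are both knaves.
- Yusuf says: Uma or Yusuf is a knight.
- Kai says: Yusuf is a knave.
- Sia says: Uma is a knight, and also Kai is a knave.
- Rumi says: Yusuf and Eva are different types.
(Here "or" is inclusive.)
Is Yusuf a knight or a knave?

Yusuf is a knight.

Consistent assignments: {Eva=knight, Uma=knave, Yusuf=knight, Kai=knave, Sia=knave, Rumi=knave}; {Eva=knave, Uma=knight, Yusuf=knight, Kai=knave, Sia=knight, Rumi=knight}
In every consistent assignment, Yusuf is a knight.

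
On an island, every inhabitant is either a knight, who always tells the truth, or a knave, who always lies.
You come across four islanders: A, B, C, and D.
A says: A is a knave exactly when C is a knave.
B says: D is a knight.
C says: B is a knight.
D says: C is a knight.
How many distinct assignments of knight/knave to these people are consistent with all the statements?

2

Consistent assignments:
  A=knight, B=knight, C=knight, D=knight
  A=knave, B=knight, C=knight, D=knight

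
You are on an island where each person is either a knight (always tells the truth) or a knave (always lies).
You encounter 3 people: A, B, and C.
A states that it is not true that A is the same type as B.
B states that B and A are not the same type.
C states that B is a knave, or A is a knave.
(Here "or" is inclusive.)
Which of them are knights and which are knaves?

A is a knave, B is a knave, and C is a knight.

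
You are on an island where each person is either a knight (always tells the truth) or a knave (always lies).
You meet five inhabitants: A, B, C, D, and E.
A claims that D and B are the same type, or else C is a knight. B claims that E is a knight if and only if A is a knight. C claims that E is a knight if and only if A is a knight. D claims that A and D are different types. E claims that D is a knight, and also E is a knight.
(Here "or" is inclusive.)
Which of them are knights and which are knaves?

A is a knave, B is a knave, C is a knave, D is a knight, and E is a knight.

Suppose A is a knight. Then A's statement "D and B are the same type, or else C is a knight" would have to be true. Checking the 16 ways to assign the others, none is consistent with every speaker.
(For instance, with B=knave, C=knave, D=knight, E=knight, A's claim "D and B are the same type, or else C is a knight" comes out false where it would need to be true.)
So A must be a knave, making "D and B are the same type, or else C is a knight" false. Taking A=knave, B=knave, C=knave, D=knight, E=knight, each remaining statement checks out:
  B (knave): "E is a knight if and only if A is a knight" — false. ✓
  C (knave): "E is a knight if and only if A is a knight" — false. ✓
  D (knight): "A and D are different types" — true. ✓
  E (knight): "D is a knight, and also E is a knight" — true. ✓
This is the unique consistent assignment.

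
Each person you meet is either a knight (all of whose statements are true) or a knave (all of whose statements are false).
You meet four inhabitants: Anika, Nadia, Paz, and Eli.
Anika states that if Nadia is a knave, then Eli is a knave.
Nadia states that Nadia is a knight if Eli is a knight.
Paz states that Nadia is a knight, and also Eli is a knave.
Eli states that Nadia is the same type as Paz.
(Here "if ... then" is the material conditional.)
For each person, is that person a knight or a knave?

Anika is a knave, Nadia is a knave, Paz is a knave, and Eli is a knight.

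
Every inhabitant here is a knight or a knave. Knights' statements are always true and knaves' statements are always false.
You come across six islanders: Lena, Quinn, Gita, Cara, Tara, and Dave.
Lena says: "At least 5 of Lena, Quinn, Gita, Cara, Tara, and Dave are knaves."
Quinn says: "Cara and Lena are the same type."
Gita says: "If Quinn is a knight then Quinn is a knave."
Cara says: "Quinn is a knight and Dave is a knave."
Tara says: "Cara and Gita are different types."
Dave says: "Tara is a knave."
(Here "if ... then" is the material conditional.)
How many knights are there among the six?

The unique consistent assignment is Lena=knave, Quinn=knight, Gita=knave, Cara=knave, Tara=knave, Dave=knight.
That has 2 knights.

2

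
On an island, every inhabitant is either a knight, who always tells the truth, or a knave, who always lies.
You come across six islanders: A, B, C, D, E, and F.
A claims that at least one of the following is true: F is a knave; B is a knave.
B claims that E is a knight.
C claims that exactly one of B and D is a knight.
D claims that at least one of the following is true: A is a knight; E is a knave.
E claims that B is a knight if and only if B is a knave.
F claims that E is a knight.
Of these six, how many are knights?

3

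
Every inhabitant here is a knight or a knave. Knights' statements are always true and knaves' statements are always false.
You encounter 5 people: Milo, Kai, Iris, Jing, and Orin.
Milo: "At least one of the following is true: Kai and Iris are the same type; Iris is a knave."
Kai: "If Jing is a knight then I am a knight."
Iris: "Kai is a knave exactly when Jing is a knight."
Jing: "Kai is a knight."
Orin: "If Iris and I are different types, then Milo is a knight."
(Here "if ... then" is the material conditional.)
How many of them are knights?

4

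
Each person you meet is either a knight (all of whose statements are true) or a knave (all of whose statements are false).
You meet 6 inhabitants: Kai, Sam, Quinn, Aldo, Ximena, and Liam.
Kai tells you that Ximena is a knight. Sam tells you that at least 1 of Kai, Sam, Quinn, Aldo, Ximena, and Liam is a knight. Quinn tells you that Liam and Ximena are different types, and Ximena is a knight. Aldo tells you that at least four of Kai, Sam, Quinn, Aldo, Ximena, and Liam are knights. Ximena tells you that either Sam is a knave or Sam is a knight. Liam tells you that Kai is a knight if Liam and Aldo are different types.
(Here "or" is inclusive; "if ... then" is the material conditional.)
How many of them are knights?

5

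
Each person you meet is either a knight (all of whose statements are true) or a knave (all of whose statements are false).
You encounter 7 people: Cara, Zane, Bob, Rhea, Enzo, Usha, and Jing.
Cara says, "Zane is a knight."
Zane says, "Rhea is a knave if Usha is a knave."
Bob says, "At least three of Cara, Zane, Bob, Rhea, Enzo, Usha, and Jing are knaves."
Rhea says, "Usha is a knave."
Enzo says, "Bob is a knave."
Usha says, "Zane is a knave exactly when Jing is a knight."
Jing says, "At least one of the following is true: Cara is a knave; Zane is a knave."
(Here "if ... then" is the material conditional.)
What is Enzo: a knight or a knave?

Consistent assignments: {Cara=knight, Zane=knight, Bob=knight, Rhea=knave, Enzo=knave, Usha=knight, Jing=knave}
In every consistent assignment, Enzo is a knave.

Enzo is a knave.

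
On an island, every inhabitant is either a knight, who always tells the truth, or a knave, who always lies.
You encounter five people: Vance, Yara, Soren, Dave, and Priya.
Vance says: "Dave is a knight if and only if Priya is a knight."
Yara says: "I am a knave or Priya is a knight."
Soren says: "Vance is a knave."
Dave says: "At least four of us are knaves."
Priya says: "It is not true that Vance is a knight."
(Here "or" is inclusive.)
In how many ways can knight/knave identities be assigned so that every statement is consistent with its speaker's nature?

1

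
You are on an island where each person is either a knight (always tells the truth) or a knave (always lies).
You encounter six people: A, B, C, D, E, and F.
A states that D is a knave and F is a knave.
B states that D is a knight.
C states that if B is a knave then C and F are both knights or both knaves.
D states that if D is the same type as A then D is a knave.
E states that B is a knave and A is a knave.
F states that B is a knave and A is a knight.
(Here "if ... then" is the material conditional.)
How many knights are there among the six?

The unique consistent assignment is A=knave, B=knight, C=knight, D=knight, E=knave, F=knave.
That has 3 knights.

3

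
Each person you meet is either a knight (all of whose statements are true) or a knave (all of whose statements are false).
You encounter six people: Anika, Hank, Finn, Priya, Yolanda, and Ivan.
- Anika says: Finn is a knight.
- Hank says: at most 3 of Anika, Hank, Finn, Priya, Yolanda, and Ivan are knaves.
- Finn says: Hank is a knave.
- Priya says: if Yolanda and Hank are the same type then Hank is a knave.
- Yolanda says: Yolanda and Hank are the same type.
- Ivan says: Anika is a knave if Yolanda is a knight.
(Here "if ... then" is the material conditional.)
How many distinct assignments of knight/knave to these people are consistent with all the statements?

2

Consistent assignments:
  Anika=knave, Hank=knight, Finn=knave, Priya=knight, Yolanda=knave, Ivan=knight
  Anika=knave, Hank=knight, Finn=knave, Priya=knave, Yolanda=knight, Ivan=knight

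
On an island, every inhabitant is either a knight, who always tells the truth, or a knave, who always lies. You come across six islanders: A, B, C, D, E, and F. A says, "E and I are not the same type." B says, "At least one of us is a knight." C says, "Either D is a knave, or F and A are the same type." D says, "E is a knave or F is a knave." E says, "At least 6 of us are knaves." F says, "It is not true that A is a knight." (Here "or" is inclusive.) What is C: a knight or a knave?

Consistent assignments: {A=knight, B=knight, C=knave, D=knight, E=knave, F=knave}; {A=knave, B=knight, C=knave, D=knight, E=knave, F=knight}
In every consistent assignment, C is a knave.

C is a knave.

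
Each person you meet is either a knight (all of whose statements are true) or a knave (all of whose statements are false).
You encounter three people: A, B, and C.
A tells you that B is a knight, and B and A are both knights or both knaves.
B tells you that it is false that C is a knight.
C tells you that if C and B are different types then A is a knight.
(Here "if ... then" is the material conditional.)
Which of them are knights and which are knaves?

Suppose A is a knight. Then A's statement "B is a knight, and B and A are both knights or both knaves" would have to be true. Checking the 4 ways to assign the others, none is consistent with every speaker.
(For instance, with B=knight, C=knave, C's claim "if C and B are different types then A is a knight" comes out true where it would need to be false.)
So A must be a knave, making "B is a knight, and B and A are both knights or both knaves" false. Taking A=knave, B=knight, C=knave, each remaining statement checks out:
  B (knight): "it is false that C is a knight" — true. ✓
  C (knave): "if C and B are different types then A is a knight" — false. ✓
This is the unique consistent assignment.

Knights: B. Knaves: A and C.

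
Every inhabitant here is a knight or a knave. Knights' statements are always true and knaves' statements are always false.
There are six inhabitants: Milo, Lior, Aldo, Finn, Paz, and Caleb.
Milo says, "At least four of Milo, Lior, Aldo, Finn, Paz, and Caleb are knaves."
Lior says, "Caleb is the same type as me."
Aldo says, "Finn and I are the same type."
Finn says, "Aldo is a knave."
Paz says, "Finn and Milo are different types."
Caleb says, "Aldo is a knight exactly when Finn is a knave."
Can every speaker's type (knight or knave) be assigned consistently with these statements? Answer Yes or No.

One consistent assignment: Milo=knave, Lior=knight, Aldo=knave, Finn=knight, Paz=knight, Caleb=knight.

Yes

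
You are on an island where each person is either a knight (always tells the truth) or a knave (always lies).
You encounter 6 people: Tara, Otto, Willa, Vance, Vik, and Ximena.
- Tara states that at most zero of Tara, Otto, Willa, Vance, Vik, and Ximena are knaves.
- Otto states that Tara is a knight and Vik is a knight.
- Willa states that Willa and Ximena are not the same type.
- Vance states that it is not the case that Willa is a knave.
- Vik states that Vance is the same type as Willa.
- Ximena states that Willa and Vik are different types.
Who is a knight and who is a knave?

As a knave, Tara's statement "at most zero of Tara, Otto, Willa, Vance, Vik, and Ximena are knaves" should be false; it is.
Otto is a knave, so "Tara is a knight and Vik is a knight" must be false — and it is.
Willa is a knight; "Willa and Ximena are not the same type" is true, as required.
Vance is a knight; "it is not the case that Willa is a knave" is true, as required.
Since Vik is a knight, "Vance is the same type as Willa" needs to be true, which holds.
Ximena (knave): "Willa and Vik are different types" — false. ✓

Knights: Willa, Vance, and Vik. Knaves: Tara, Otto, and Ximena.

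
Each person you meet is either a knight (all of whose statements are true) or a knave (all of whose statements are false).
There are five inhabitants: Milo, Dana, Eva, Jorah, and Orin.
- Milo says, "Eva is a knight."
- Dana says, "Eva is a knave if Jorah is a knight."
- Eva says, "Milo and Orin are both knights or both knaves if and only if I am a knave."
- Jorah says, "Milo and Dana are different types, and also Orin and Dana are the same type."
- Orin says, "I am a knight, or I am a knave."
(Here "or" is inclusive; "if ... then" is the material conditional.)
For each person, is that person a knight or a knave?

Milo is a knave, Dana is a knight, Eva is a knave, Jorah is a knight, and Orin is a knight.

Milo is a knave, and the claim "Eva is a knight" is indeed false.
Dana is a knight; "Eva is a knave if Jorah is a knight" is True, as required.
Since Eva is a knave, "Milo and Orin are both knights or both knaves if and only if I am a knave" needs to be false, which holds.
Jorah is a knight; "Milo and Dana are different types, and also Orin and Dana are the same type" is True, as required.
Orin is a knight; "I am a knight, or I am a knave" is True, as required.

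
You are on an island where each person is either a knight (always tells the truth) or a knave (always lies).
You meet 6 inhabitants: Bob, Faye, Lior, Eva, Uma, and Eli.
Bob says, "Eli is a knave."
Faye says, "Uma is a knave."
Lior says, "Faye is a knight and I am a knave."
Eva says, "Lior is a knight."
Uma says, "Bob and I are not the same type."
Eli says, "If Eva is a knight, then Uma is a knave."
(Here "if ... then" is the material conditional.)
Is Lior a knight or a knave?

Consistent assignments: {Bob=knave, Faye=knave, Lior=knave, Eva=knave, Uma=knight, Eli=knight}
In every consistent assignment, Lior is a knave.

Lior is a knave.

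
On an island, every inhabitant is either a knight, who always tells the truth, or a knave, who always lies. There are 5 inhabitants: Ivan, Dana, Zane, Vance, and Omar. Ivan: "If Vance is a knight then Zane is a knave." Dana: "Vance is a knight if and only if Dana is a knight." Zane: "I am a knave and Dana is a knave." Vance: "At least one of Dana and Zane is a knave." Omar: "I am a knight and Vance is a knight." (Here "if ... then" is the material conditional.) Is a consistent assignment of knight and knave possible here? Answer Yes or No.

Yes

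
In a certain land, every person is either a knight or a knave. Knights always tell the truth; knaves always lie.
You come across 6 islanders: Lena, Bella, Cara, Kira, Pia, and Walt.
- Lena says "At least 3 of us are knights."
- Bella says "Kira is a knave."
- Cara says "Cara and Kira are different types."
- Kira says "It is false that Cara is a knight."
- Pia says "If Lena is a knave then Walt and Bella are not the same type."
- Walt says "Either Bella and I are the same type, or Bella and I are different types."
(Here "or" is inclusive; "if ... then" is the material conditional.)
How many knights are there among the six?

The unique consistent assignment is Lena=knight, Bella=knight, Cara=knight, Kira=knave, Pia=knight, Walt=knight.
That has 5 knights.

5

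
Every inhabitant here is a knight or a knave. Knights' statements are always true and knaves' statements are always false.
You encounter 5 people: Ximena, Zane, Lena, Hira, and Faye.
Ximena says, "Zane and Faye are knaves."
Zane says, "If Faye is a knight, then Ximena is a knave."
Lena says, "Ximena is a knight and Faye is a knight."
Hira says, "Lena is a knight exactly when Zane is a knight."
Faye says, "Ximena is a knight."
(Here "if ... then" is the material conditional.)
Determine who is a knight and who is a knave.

Ximena is a knave, Zane is a knight, Lena is a knave, Hira is a knave, and Faye is a knave.

As a knave, Ximena's statement "Zane and Faye are knaves" should be False; it is.
Zane is a knight, and the claim "if Faye is a knight, then Ximena is a knave" is indeed true.
Lena is a knave, and the claim "Ximena is a knight and Faye is a knight" is indeed False.
Hira is a knave, and the claim "Lena is a knight exactly when Zane is a knight" is indeed False.
Faye is a knave, and the claim "Ximena is a knight" is indeed False.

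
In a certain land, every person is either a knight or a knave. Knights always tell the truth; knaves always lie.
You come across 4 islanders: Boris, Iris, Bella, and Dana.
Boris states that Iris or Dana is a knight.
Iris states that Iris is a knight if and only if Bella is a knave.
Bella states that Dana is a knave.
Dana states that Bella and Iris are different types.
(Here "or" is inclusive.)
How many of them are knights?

3

The unique consistent assignment is Boris=knight, Iris=knight, Bella=knave, Dana=knight.
That has 3 knights.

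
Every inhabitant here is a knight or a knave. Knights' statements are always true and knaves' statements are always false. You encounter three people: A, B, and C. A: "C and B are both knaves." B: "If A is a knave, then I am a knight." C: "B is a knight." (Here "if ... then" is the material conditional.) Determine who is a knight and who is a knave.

A is a knave, B is a knight, and C is a knight.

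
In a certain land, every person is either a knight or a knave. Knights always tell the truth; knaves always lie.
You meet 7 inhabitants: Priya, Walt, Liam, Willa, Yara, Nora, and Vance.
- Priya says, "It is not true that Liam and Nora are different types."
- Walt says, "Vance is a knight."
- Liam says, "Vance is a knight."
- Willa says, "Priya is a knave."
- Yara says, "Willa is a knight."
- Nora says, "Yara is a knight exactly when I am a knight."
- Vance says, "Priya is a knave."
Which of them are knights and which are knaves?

Priya is a knave, Walt is a knight, Liam is a knight, Willa is a knight, Yara is a knight, Nora is a knave, and Vance is a knight.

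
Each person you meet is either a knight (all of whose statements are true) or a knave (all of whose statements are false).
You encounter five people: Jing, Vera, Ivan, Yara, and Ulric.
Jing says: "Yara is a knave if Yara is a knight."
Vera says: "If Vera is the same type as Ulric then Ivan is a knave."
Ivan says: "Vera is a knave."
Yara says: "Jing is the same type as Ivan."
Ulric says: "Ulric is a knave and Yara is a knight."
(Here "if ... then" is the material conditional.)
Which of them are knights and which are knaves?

Suppose Jing is a knave. Then Jing's statement "Yara is a knave if Yara is a knight" would have to be false. Checking the 16 ways to assign the others, none is consistent with every speaker.
(For instance, with Vera=knight, Ivan=knave, Yara=knave, Ulric=knave, Jing's claim "Yara is a knave if Yara is a knight" comes out true where it would need to be false.)
So Jing must be a knight, making "Yara is a knave if Yara is a knight" true. Taking Jing=knight, Vera=knight, Ivan=knave, Yara=knave, Ulric=knave, each remaining statement checks out:
  Vera (knight): "if Vera is the same type as Ulric then Ivan is a knave" — true. ✓
  Ivan (knave): "Vera is a knave" — false. ✓
  Yara (knave): "Jing is the same type as Ivan" — false. ✓
  Ulric (knave): "Ulric is a knave and Yara is a knight" — false. ✓
This is the unique consistent assignment.

Knights: Jing and Vera. Knaves: Ivan, Yara, and Ulric.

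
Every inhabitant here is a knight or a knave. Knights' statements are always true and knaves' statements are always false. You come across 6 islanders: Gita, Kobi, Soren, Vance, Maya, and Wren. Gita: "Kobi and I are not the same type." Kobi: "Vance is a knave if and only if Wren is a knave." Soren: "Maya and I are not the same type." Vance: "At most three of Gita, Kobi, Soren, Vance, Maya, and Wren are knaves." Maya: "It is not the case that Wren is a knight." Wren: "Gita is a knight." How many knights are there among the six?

2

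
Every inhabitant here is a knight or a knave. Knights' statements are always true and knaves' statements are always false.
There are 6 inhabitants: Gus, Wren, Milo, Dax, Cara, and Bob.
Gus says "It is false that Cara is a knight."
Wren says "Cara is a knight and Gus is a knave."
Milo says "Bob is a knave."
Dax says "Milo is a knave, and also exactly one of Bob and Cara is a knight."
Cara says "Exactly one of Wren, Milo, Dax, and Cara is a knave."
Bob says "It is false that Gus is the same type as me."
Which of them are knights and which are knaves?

Knights: Wren, Milo, and Cara. Knaves: Gus, Dax, and Bob.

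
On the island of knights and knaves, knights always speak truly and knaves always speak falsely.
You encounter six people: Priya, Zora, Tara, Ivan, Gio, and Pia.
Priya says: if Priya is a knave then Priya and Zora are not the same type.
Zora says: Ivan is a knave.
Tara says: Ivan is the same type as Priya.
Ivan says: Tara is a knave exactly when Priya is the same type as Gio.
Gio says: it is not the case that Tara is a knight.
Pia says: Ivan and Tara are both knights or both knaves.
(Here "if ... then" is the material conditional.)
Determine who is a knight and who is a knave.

As a knight, Priya's statement "if Priya is a knave then Priya and Zora are not the same type" should be true; it is.
Zora is a knave, and the claim "Ivan is a knave" is indeed False.
Tara is a knight, so "Ivan is the same type as Priya" must be true — and it is.
Ivan (knight): "Tara is a knave exactly when Priya is the same type as Gio" — true. ✓
Gio is a knave, so "it is not the case that Tara is a knight" must be False — and it is.
Pia is a knight; "Ivan and Tara are both knights or both knaves" is true, as required.

Knights: Priya, Tara, Ivan, and Pia. Knaves: Zora and Gio.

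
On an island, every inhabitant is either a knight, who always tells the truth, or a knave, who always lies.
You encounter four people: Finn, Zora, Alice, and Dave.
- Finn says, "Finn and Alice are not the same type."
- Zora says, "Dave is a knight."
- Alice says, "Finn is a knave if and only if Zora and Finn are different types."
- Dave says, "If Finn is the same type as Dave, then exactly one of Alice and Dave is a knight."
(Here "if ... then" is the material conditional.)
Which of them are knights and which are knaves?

Knights: none. Knaves: Finn, Zora, Alice, and Dave.

Since Finn is a knave, "Finn and Alice are not the same type" needs to be false, which holds.
As a knave, Zora's statement "Dave is a knight" should be false; it is.
Since Alice is a knave, "Finn is a knave if and only if Zora and Finn are different types" needs to be false, which holds.
Dave (knave): "if Finn is the same type as Dave, then exactly one of Alice and Dave is a knight" — false. ✓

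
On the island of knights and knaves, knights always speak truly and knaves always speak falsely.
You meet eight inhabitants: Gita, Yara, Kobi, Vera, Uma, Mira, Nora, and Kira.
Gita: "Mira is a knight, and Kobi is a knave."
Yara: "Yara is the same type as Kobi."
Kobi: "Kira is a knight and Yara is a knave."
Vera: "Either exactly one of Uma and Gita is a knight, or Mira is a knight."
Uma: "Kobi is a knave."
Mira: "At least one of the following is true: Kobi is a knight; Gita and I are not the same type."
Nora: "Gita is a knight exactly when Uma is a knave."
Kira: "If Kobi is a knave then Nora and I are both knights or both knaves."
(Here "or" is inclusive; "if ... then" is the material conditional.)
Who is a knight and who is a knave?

Since Gita is a knave, "Mira is a knight, and Kobi is a knave" needs to be false, which holds.
Yara is a knave; "Yara is the same type as Kobi" is false, as required.
Kobi is a knight, and the claim "Kira is a knight and Yara is a knave" is indeed true.
Vera is a knight; "either exactly one of Uma and Gita is a knight, or Mira is a knight" is true, as required.
As a knave, Uma's statement "Kobi is a knave" should be false; it is.
Mira is a knight; "at least one of the following is true: Kobi is a knight; Gita and I are not the same type" is true, as required.
Nora is a knave, and the claim "Gita is a knight exactly when Uma is a knave" is indeed false.
Kira is a knight, so "if Kobi is a knave then Nora and I are both knights or both knaves" must be true — and it is.

Gita is a knave, Yara is a knave, Kobi is a knight, Vera is a knight, Uma is a knave, Mira is a knight, Nora is a knave, and Kira is a knight.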